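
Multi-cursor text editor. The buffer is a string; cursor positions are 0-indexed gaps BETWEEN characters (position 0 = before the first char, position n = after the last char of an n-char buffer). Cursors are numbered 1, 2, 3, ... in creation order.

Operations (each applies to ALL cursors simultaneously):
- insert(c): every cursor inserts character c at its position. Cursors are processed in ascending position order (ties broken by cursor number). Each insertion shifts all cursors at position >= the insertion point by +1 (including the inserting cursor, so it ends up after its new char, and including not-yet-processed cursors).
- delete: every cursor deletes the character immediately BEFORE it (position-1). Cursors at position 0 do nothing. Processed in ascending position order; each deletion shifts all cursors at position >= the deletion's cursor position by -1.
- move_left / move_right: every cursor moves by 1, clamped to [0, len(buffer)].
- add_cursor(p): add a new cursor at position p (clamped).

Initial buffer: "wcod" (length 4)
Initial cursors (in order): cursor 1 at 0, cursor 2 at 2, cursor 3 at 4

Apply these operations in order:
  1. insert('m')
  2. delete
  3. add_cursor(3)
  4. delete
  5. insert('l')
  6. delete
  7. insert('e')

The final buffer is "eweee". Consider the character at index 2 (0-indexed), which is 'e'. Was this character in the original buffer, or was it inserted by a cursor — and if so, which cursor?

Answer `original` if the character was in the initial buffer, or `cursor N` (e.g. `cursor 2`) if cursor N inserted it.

Answer: cursor 2

Derivation:
After op 1 (insert('m')): buffer="mwcmodm" (len 7), cursors c1@1 c2@4 c3@7, authorship 1..2..3
After op 2 (delete): buffer="wcod" (len 4), cursors c1@0 c2@2 c3@4, authorship ....
After op 3 (add_cursor(3)): buffer="wcod" (len 4), cursors c1@0 c2@2 c4@3 c3@4, authorship ....
After op 4 (delete): buffer="w" (len 1), cursors c1@0 c2@1 c3@1 c4@1, authorship .
After op 5 (insert('l')): buffer="lwlll" (len 5), cursors c1@1 c2@5 c3@5 c4@5, authorship 1.234
After op 6 (delete): buffer="w" (len 1), cursors c1@0 c2@1 c3@1 c4@1, authorship .
After op 7 (insert('e')): buffer="eweee" (len 5), cursors c1@1 c2@5 c3@5 c4@5, authorship 1.234
Authorship (.=original, N=cursor N): 1 . 2 3 4
Index 2: author = 2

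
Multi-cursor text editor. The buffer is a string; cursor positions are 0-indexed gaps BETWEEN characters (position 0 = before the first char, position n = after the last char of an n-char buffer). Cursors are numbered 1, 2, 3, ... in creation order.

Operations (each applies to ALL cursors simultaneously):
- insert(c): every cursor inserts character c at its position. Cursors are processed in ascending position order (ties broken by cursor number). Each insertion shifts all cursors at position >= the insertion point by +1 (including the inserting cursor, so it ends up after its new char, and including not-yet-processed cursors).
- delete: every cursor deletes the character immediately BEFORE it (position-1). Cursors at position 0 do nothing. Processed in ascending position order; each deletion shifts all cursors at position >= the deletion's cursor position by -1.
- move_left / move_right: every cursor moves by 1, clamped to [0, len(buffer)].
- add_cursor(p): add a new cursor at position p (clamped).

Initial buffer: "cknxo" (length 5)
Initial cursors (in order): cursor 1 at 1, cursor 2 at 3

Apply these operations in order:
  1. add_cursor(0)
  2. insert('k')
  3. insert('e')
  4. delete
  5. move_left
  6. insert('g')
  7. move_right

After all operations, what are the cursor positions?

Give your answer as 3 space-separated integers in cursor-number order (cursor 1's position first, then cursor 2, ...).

After op 1 (add_cursor(0)): buffer="cknxo" (len 5), cursors c3@0 c1@1 c2@3, authorship .....
After op 2 (insert('k')): buffer="kckknkxo" (len 8), cursors c3@1 c1@3 c2@6, authorship 3.1..2..
After op 3 (insert('e')): buffer="keckeknkexo" (len 11), cursors c3@2 c1@5 c2@9, authorship 33.11..22..
After op 4 (delete): buffer="kckknkxo" (len 8), cursors c3@1 c1@3 c2@6, authorship 3.1..2..
After op 5 (move_left): buffer="kckknkxo" (len 8), cursors c3@0 c1@2 c2@5, authorship 3.1..2..
After op 6 (insert('g')): buffer="gkcgkkngkxo" (len 11), cursors c3@1 c1@4 c2@8, authorship 33.11..22..
After op 7 (move_right): buffer="gkcgkkngkxo" (len 11), cursors c3@2 c1@5 c2@9, authorship 33.11..22..

Answer: 5 9 2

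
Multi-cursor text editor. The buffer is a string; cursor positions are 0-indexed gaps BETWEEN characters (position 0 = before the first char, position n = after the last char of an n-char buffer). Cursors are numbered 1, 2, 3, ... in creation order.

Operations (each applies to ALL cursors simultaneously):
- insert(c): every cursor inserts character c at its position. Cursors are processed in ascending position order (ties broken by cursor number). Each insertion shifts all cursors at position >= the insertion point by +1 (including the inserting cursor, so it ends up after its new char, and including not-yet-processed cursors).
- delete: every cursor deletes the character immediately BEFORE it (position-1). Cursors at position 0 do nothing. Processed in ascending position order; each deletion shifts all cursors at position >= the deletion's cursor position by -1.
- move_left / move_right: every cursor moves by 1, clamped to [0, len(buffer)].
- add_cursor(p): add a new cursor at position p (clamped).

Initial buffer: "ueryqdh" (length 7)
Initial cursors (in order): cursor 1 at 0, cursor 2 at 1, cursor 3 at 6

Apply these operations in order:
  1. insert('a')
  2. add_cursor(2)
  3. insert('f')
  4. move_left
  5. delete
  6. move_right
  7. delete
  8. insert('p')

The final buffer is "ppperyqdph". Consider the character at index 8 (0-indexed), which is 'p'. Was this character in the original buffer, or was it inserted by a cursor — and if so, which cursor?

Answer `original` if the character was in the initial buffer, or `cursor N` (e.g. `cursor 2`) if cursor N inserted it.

Answer: cursor 3

Derivation:
After op 1 (insert('a')): buffer="auaeryqdah" (len 10), cursors c1@1 c2@3 c3@9, authorship 1.2.....3.
After op 2 (add_cursor(2)): buffer="auaeryqdah" (len 10), cursors c1@1 c4@2 c2@3 c3@9, authorship 1.2.....3.
After op 3 (insert('f')): buffer="afufaferyqdafh" (len 14), cursors c1@2 c4@4 c2@6 c3@13, authorship 11.422.....33.
After op 4 (move_left): buffer="afufaferyqdafh" (len 14), cursors c1@1 c4@3 c2@5 c3@12, authorship 11.422.....33.
After op 5 (delete): buffer="ffferyqdfh" (len 10), cursors c1@0 c4@1 c2@2 c3@8, authorship 142.....3.
After op 6 (move_right): buffer="ffferyqdfh" (len 10), cursors c1@1 c4@2 c2@3 c3@9, authorship 142.....3.
After op 7 (delete): buffer="eryqdh" (len 6), cursors c1@0 c2@0 c4@0 c3@5, authorship ......
After op 8 (insert('p')): buffer="ppperyqdph" (len 10), cursors c1@3 c2@3 c4@3 c3@9, authorship 124.....3.
Authorship (.=original, N=cursor N): 1 2 4 . . . . . 3 .
Index 8: author = 3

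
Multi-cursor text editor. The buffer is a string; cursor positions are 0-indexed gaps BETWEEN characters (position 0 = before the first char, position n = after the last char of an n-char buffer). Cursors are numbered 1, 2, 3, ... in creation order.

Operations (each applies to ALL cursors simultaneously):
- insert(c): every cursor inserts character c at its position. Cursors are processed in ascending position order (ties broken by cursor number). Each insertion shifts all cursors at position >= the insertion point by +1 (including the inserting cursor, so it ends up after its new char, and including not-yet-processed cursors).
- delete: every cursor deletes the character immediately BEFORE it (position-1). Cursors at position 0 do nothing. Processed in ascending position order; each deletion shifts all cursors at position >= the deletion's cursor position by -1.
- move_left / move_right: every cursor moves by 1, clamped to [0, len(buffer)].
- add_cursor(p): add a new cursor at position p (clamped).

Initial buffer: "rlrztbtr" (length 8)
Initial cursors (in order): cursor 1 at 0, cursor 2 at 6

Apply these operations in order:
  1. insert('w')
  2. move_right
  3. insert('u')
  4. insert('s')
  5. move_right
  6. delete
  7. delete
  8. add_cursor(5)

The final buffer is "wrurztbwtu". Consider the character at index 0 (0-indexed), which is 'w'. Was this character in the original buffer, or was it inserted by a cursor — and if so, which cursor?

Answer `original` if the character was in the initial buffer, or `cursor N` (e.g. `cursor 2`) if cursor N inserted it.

Answer: cursor 1

Derivation:
After op 1 (insert('w')): buffer="wrlrztbwtr" (len 10), cursors c1@1 c2@8, authorship 1......2..
After op 2 (move_right): buffer="wrlrztbwtr" (len 10), cursors c1@2 c2@9, authorship 1......2..
After op 3 (insert('u')): buffer="wrulrztbwtur" (len 12), cursors c1@3 c2@11, authorship 1.1.....2.2.
After op 4 (insert('s')): buffer="wruslrztbwtusr" (len 14), cursors c1@4 c2@13, authorship 1.11.....2.22.
After op 5 (move_right): buffer="wruslrztbwtusr" (len 14), cursors c1@5 c2@14, authorship 1.11.....2.22.
After op 6 (delete): buffer="wrusrztbwtus" (len 12), cursors c1@4 c2@12, authorship 1.11....2.22
After op 7 (delete): buffer="wrurztbwtu" (len 10), cursors c1@3 c2@10, authorship 1.1....2.2
After op 8 (add_cursor(5)): buffer="wrurztbwtu" (len 10), cursors c1@3 c3@5 c2@10, authorship 1.1....2.2
Authorship (.=original, N=cursor N): 1 . 1 . . . . 2 . 2
Index 0: author = 1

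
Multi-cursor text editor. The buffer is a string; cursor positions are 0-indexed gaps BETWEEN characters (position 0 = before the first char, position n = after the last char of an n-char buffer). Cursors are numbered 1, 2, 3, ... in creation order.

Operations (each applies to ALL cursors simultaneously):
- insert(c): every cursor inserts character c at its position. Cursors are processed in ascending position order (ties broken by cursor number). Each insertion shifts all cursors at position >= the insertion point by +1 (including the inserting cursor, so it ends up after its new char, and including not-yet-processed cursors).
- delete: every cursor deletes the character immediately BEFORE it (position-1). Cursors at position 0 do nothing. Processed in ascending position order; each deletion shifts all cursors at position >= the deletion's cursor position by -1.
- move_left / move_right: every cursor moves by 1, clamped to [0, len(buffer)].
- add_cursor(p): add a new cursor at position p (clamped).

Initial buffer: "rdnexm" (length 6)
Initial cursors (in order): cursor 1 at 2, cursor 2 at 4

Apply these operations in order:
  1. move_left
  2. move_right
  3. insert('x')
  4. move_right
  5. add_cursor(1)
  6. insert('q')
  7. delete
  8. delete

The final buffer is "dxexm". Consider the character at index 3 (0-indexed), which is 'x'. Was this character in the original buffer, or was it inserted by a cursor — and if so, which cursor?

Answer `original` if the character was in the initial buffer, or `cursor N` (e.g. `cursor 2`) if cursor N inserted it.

After op 1 (move_left): buffer="rdnexm" (len 6), cursors c1@1 c2@3, authorship ......
After op 2 (move_right): buffer="rdnexm" (len 6), cursors c1@2 c2@4, authorship ......
After op 3 (insert('x')): buffer="rdxnexxm" (len 8), cursors c1@3 c2@6, authorship ..1..2..
After op 4 (move_right): buffer="rdxnexxm" (len 8), cursors c1@4 c2@7, authorship ..1..2..
After op 5 (add_cursor(1)): buffer="rdxnexxm" (len 8), cursors c3@1 c1@4 c2@7, authorship ..1..2..
After op 6 (insert('q')): buffer="rqdxnqexxqm" (len 11), cursors c3@2 c1@6 c2@10, authorship .3.1.1.2.2.
After op 7 (delete): buffer="rdxnexxm" (len 8), cursors c3@1 c1@4 c2@7, authorship ..1..2..
After op 8 (delete): buffer="dxexm" (len 5), cursors c3@0 c1@2 c2@4, authorship .1.2.
Authorship (.=original, N=cursor N): . 1 . 2 .
Index 3: author = 2

Answer: cursor 2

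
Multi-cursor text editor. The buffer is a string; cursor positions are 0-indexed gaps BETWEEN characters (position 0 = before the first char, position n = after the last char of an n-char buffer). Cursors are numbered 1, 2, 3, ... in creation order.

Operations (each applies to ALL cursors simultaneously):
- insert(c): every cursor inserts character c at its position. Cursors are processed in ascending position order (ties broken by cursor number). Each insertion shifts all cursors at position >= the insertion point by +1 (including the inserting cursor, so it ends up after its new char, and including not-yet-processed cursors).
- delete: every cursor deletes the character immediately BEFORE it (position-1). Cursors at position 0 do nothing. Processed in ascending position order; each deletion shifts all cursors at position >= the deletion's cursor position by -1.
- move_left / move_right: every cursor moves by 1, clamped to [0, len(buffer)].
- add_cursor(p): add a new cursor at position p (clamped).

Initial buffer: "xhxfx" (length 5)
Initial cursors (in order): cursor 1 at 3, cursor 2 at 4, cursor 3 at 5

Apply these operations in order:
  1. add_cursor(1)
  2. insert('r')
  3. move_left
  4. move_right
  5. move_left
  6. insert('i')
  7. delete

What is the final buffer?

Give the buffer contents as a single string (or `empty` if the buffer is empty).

After op 1 (add_cursor(1)): buffer="xhxfx" (len 5), cursors c4@1 c1@3 c2@4 c3@5, authorship .....
After op 2 (insert('r')): buffer="xrhxrfrxr" (len 9), cursors c4@2 c1@5 c2@7 c3@9, authorship .4..1.2.3
After op 3 (move_left): buffer="xrhxrfrxr" (len 9), cursors c4@1 c1@4 c2@6 c3@8, authorship .4..1.2.3
After op 4 (move_right): buffer="xrhxrfrxr" (len 9), cursors c4@2 c1@5 c2@7 c3@9, authorship .4..1.2.3
After op 5 (move_left): buffer="xrhxrfrxr" (len 9), cursors c4@1 c1@4 c2@6 c3@8, authorship .4..1.2.3
After op 6 (insert('i')): buffer="xirhxirfirxir" (len 13), cursors c4@2 c1@6 c2@9 c3@12, authorship .44..11.22.33
After op 7 (delete): buffer="xrhxrfrxr" (len 9), cursors c4@1 c1@4 c2@6 c3@8, authorship .4..1.2.3

Answer: xrhxrfrxr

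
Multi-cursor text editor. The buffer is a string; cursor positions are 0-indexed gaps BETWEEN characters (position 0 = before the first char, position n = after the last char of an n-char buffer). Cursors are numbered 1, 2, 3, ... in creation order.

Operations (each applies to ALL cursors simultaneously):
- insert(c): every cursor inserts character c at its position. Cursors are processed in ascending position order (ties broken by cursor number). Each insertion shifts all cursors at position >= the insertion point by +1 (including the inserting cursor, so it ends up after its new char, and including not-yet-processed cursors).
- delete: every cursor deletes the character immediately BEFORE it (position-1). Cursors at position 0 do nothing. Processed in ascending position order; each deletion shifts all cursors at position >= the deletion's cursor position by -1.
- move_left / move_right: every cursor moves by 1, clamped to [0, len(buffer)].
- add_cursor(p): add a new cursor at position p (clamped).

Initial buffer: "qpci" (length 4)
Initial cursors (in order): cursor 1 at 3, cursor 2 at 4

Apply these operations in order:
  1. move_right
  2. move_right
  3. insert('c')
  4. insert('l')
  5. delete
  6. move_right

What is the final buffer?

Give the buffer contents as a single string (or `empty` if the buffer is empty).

Answer: qpcicc

Derivation:
After op 1 (move_right): buffer="qpci" (len 4), cursors c1@4 c2@4, authorship ....
After op 2 (move_right): buffer="qpci" (len 4), cursors c1@4 c2@4, authorship ....
After op 3 (insert('c')): buffer="qpcicc" (len 6), cursors c1@6 c2@6, authorship ....12
After op 4 (insert('l')): buffer="qpciccll" (len 8), cursors c1@8 c2@8, authorship ....1212
After op 5 (delete): buffer="qpcicc" (len 6), cursors c1@6 c2@6, authorship ....12
After op 6 (move_right): buffer="qpcicc" (len 6), cursors c1@6 c2@6, authorship ....12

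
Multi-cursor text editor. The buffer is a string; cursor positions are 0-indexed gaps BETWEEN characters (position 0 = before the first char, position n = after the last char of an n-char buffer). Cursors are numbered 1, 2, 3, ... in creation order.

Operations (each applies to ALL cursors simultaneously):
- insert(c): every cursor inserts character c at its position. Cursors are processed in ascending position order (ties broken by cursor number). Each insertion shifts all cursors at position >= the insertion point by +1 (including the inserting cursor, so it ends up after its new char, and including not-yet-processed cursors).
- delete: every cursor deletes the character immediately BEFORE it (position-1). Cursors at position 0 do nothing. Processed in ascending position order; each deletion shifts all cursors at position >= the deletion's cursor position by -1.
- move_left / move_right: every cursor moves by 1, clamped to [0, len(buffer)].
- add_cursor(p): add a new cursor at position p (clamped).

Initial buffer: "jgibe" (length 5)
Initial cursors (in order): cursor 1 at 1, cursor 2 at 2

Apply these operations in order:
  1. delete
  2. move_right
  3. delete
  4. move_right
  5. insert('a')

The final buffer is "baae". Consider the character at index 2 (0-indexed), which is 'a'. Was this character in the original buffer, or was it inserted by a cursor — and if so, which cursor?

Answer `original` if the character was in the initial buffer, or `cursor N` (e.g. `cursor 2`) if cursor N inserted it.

After op 1 (delete): buffer="ibe" (len 3), cursors c1@0 c2@0, authorship ...
After op 2 (move_right): buffer="ibe" (len 3), cursors c1@1 c2@1, authorship ...
After op 3 (delete): buffer="be" (len 2), cursors c1@0 c2@0, authorship ..
After op 4 (move_right): buffer="be" (len 2), cursors c1@1 c2@1, authorship ..
After op 5 (insert('a')): buffer="baae" (len 4), cursors c1@3 c2@3, authorship .12.
Authorship (.=original, N=cursor N): . 1 2 .
Index 2: author = 2

Answer: cursor 2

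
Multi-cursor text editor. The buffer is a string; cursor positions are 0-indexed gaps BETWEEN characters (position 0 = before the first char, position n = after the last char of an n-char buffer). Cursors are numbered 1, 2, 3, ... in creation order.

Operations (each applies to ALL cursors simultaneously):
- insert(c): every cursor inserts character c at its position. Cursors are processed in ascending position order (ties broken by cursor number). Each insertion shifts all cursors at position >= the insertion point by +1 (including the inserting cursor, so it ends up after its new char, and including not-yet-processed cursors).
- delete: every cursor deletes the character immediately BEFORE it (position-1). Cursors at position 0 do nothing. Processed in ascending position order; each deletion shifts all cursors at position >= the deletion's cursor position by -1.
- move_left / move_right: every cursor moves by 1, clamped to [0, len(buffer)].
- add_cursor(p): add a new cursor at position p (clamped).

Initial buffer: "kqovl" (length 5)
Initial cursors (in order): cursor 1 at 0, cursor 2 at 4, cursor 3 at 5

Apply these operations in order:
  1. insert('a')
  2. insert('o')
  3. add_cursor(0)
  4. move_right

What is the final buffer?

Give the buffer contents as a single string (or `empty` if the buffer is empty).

After op 1 (insert('a')): buffer="akqovala" (len 8), cursors c1@1 c2@6 c3@8, authorship 1....2.3
After op 2 (insert('o')): buffer="aokqovaolao" (len 11), cursors c1@2 c2@8 c3@11, authorship 11....22.33
After op 3 (add_cursor(0)): buffer="aokqovaolao" (len 11), cursors c4@0 c1@2 c2@8 c3@11, authorship 11....22.33
After op 4 (move_right): buffer="aokqovaolao" (len 11), cursors c4@1 c1@3 c2@9 c3@11, authorship 11....22.33

Answer: aokqovaolao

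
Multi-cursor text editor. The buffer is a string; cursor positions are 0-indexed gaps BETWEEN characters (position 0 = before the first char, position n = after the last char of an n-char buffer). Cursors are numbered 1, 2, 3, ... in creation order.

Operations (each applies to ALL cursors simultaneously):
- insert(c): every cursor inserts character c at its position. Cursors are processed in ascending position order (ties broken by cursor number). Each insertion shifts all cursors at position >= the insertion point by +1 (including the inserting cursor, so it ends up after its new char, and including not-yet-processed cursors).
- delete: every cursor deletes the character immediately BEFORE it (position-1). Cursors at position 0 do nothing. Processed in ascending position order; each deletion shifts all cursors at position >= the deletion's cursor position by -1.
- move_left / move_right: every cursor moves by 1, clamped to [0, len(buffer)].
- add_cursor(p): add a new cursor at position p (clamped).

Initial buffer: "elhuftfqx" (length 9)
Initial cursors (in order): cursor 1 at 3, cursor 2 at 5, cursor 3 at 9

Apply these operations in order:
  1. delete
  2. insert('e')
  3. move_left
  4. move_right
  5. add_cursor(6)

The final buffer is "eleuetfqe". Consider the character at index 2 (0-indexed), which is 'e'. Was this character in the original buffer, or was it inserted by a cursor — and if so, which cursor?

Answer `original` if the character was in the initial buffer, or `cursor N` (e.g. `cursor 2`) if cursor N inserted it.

Answer: cursor 1

Derivation:
After op 1 (delete): buffer="elutfq" (len 6), cursors c1@2 c2@3 c3@6, authorship ......
After op 2 (insert('e')): buffer="eleuetfqe" (len 9), cursors c1@3 c2@5 c3@9, authorship ..1.2...3
After op 3 (move_left): buffer="eleuetfqe" (len 9), cursors c1@2 c2@4 c3@8, authorship ..1.2...3
After op 4 (move_right): buffer="eleuetfqe" (len 9), cursors c1@3 c2@5 c3@9, authorship ..1.2...3
After op 5 (add_cursor(6)): buffer="eleuetfqe" (len 9), cursors c1@3 c2@5 c4@6 c3@9, authorship ..1.2...3
Authorship (.=original, N=cursor N): . . 1 . 2 . . . 3
Index 2: author = 1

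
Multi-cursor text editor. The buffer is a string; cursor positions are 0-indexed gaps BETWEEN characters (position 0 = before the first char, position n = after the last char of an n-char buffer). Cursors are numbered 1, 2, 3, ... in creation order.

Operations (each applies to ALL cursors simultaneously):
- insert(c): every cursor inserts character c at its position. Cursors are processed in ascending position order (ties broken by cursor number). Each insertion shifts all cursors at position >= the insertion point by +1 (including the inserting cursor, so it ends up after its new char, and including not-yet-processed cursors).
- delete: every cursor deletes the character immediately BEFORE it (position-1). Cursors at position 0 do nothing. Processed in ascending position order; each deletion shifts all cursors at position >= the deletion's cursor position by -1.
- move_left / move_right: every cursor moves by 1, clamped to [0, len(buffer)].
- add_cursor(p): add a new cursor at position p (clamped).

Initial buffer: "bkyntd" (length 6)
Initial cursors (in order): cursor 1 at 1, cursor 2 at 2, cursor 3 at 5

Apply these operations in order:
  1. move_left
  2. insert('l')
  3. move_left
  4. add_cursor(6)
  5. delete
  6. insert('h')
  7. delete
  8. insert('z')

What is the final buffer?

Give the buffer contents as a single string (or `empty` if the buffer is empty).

Answer: zlzlkzzltd

Derivation:
After op 1 (move_left): buffer="bkyntd" (len 6), cursors c1@0 c2@1 c3@4, authorship ......
After op 2 (insert('l')): buffer="lblkynltd" (len 9), cursors c1@1 c2@3 c3@7, authorship 1.2...3..
After op 3 (move_left): buffer="lblkynltd" (len 9), cursors c1@0 c2@2 c3@6, authorship 1.2...3..
After op 4 (add_cursor(6)): buffer="lblkynltd" (len 9), cursors c1@0 c2@2 c3@6 c4@6, authorship 1.2...3..
After op 5 (delete): buffer="llkltd" (len 6), cursors c1@0 c2@1 c3@3 c4@3, authorship 12.3..
After op 6 (insert('h')): buffer="hlhlkhhltd" (len 10), cursors c1@1 c2@3 c3@7 c4@7, authorship 1122.343..
After op 7 (delete): buffer="llkltd" (len 6), cursors c1@0 c2@1 c3@3 c4@3, authorship 12.3..
After op 8 (insert('z')): buffer="zlzlkzzltd" (len 10), cursors c1@1 c2@3 c3@7 c4@7, authorship 1122.343..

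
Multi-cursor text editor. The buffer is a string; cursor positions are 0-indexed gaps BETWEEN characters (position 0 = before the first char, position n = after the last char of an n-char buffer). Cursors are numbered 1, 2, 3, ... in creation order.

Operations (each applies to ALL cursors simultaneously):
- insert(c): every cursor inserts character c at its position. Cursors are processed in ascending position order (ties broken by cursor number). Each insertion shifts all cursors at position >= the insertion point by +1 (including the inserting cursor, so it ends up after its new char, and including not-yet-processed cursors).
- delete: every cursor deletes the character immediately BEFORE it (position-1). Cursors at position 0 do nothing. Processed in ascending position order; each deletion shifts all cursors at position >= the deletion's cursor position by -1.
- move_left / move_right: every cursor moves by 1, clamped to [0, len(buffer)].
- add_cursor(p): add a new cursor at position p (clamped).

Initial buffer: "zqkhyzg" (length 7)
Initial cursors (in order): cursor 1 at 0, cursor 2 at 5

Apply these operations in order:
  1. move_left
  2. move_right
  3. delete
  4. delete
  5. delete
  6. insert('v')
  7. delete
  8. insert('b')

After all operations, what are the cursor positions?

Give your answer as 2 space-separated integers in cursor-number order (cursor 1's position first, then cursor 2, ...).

After op 1 (move_left): buffer="zqkhyzg" (len 7), cursors c1@0 c2@4, authorship .......
After op 2 (move_right): buffer="zqkhyzg" (len 7), cursors c1@1 c2@5, authorship .......
After op 3 (delete): buffer="qkhzg" (len 5), cursors c1@0 c2@3, authorship .....
After op 4 (delete): buffer="qkzg" (len 4), cursors c1@0 c2@2, authorship ....
After op 5 (delete): buffer="qzg" (len 3), cursors c1@0 c2@1, authorship ...
After op 6 (insert('v')): buffer="vqvzg" (len 5), cursors c1@1 c2@3, authorship 1.2..
After op 7 (delete): buffer="qzg" (len 3), cursors c1@0 c2@1, authorship ...
After op 8 (insert('b')): buffer="bqbzg" (len 5), cursors c1@1 c2@3, authorship 1.2..

Answer: 1 3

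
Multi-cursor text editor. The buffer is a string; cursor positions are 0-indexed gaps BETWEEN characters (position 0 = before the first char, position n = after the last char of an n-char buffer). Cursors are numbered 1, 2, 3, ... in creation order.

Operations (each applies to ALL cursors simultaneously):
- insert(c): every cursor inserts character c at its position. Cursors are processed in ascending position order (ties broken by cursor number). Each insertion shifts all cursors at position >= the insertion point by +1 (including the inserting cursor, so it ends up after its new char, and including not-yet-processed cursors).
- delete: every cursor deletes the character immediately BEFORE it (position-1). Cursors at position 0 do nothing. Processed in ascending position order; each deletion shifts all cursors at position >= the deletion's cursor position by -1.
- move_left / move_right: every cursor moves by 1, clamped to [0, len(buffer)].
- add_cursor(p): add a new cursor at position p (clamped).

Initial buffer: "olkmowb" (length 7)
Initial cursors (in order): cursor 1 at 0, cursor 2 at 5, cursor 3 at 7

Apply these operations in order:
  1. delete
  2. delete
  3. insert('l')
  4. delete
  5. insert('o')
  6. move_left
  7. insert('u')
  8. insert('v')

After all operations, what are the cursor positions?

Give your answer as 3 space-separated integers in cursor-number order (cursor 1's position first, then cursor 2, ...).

After op 1 (delete): buffer="olkmw" (len 5), cursors c1@0 c2@4 c3@5, authorship .....
After op 2 (delete): buffer="olk" (len 3), cursors c1@0 c2@3 c3@3, authorship ...
After op 3 (insert('l')): buffer="lolkll" (len 6), cursors c1@1 c2@6 c3@6, authorship 1...23
After op 4 (delete): buffer="olk" (len 3), cursors c1@0 c2@3 c3@3, authorship ...
After op 5 (insert('o')): buffer="oolkoo" (len 6), cursors c1@1 c2@6 c3@6, authorship 1...23
After op 6 (move_left): buffer="oolkoo" (len 6), cursors c1@0 c2@5 c3@5, authorship 1...23
After op 7 (insert('u')): buffer="uoolkouuo" (len 9), cursors c1@1 c2@8 c3@8, authorship 11...2233
After op 8 (insert('v')): buffer="uvoolkouuvvo" (len 12), cursors c1@2 c2@11 c3@11, authorship 111...223233

Answer: 2 11 11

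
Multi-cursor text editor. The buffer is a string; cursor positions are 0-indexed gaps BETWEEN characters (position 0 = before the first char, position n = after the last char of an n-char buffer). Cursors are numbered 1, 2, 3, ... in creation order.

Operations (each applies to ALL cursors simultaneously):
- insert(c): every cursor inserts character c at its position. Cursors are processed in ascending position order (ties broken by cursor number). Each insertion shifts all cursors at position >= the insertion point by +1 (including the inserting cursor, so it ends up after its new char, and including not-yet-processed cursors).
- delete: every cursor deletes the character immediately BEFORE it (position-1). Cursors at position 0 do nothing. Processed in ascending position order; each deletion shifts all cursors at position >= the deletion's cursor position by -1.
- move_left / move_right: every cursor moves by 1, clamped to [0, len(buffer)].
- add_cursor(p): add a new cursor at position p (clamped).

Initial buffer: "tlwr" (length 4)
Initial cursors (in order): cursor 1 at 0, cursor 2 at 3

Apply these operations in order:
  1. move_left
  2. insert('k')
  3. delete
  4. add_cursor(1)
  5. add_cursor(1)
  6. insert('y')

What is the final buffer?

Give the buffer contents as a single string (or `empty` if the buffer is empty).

Answer: ytyylywr

Derivation:
After op 1 (move_left): buffer="tlwr" (len 4), cursors c1@0 c2@2, authorship ....
After op 2 (insert('k')): buffer="ktlkwr" (len 6), cursors c1@1 c2@4, authorship 1..2..
After op 3 (delete): buffer="tlwr" (len 4), cursors c1@0 c2@2, authorship ....
After op 4 (add_cursor(1)): buffer="tlwr" (len 4), cursors c1@0 c3@1 c2@2, authorship ....
After op 5 (add_cursor(1)): buffer="tlwr" (len 4), cursors c1@0 c3@1 c4@1 c2@2, authorship ....
After op 6 (insert('y')): buffer="ytyylywr" (len 8), cursors c1@1 c3@4 c4@4 c2@6, authorship 1.34.2..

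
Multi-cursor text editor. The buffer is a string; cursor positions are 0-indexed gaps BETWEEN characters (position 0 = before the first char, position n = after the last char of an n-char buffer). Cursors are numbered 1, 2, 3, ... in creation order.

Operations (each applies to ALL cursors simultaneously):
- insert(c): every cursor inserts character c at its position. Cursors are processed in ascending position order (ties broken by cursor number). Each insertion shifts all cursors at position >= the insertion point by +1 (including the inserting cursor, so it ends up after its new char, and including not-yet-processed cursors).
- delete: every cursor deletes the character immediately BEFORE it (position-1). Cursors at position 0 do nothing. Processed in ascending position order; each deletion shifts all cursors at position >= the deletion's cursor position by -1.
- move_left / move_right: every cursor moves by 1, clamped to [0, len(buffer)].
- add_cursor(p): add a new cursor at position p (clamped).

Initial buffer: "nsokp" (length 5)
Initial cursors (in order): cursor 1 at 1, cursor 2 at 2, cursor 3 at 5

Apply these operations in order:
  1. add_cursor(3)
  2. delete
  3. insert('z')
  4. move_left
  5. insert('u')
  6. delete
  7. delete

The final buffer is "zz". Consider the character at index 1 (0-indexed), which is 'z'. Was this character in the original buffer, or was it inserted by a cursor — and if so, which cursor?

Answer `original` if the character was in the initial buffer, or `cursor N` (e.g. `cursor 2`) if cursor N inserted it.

Answer: cursor 3

Derivation:
After op 1 (add_cursor(3)): buffer="nsokp" (len 5), cursors c1@1 c2@2 c4@3 c3@5, authorship .....
After op 2 (delete): buffer="k" (len 1), cursors c1@0 c2@0 c4@0 c3@1, authorship .
After op 3 (insert('z')): buffer="zzzkz" (len 5), cursors c1@3 c2@3 c4@3 c3@5, authorship 124.3
After op 4 (move_left): buffer="zzzkz" (len 5), cursors c1@2 c2@2 c4@2 c3@4, authorship 124.3
After op 5 (insert('u')): buffer="zzuuuzkuz" (len 9), cursors c1@5 c2@5 c4@5 c3@8, authorship 121244.33
After op 6 (delete): buffer="zzzkz" (len 5), cursors c1@2 c2@2 c4@2 c3@4, authorship 124.3
After op 7 (delete): buffer="zz" (len 2), cursors c1@0 c2@0 c4@0 c3@1, authorship 43
Authorship (.=original, N=cursor N): 4 3
Index 1: author = 3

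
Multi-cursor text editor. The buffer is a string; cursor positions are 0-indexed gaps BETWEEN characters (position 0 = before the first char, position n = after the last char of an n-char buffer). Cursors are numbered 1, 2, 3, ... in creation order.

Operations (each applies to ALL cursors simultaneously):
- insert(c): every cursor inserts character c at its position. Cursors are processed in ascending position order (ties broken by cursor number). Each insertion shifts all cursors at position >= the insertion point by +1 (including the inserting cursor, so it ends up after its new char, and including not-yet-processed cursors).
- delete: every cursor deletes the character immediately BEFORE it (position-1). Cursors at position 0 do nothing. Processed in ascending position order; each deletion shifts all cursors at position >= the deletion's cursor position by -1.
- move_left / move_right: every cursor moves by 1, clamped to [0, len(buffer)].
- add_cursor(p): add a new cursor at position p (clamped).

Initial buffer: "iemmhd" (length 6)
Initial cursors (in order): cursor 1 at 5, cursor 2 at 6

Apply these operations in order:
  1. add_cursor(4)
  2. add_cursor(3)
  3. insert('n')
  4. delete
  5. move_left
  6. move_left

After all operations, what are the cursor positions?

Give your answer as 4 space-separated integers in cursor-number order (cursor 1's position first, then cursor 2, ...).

After op 1 (add_cursor(4)): buffer="iemmhd" (len 6), cursors c3@4 c1@5 c2@6, authorship ......
After op 2 (add_cursor(3)): buffer="iemmhd" (len 6), cursors c4@3 c3@4 c1@5 c2@6, authorship ......
After op 3 (insert('n')): buffer="iemnmnhndn" (len 10), cursors c4@4 c3@6 c1@8 c2@10, authorship ...4.3.1.2
After op 4 (delete): buffer="iemmhd" (len 6), cursors c4@3 c3@4 c1@5 c2@6, authorship ......
After op 5 (move_left): buffer="iemmhd" (len 6), cursors c4@2 c3@3 c1@4 c2@5, authorship ......
After op 6 (move_left): buffer="iemmhd" (len 6), cursors c4@1 c3@2 c1@3 c2@4, authorship ......

Answer: 3 4 2 1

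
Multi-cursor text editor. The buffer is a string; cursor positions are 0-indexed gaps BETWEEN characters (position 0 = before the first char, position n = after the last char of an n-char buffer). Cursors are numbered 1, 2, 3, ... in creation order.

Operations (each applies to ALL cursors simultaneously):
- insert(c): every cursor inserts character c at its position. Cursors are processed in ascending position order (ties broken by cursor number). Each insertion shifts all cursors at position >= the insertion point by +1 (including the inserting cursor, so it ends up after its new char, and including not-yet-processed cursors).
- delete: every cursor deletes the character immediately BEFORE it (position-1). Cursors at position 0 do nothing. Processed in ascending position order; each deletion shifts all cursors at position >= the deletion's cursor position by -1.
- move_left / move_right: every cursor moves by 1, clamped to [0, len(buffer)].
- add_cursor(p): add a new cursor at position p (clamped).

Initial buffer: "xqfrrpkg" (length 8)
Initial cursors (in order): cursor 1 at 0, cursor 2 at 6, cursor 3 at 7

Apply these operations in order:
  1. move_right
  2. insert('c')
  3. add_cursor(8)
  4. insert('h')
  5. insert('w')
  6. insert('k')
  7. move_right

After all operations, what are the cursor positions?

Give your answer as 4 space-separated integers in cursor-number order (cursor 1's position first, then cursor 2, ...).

After op 1 (move_right): buffer="xqfrrpkg" (len 8), cursors c1@1 c2@7 c3@8, authorship ........
After op 2 (insert('c')): buffer="xcqfrrpkcgc" (len 11), cursors c1@2 c2@9 c3@11, authorship .1......2.3
After op 3 (add_cursor(8)): buffer="xcqfrrpkcgc" (len 11), cursors c1@2 c4@8 c2@9 c3@11, authorship .1......2.3
After op 4 (insert('h')): buffer="xchqfrrpkhchgch" (len 15), cursors c1@3 c4@10 c2@12 c3@15, authorship .11......422.33
After op 5 (insert('w')): buffer="xchwqfrrpkhwchwgchw" (len 19), cursors c1@4 c4@12 c2@15 c3@19, authorship .111......44222.333
After op 6 (insert('k')): buffer="xchwkqfrrpkhwkchwkgchwk" (len 23), cursors c1@5 c4@14 c2@18 c3@23, authorship .1111......4442222.3333
After op 7 (move_right): buffer="xchwkqfrrpkhwkchwkgchwk" (len 23), cursors c1@6 c4@15 c2@19 c3@23, authorship .1111......4442222.3333

Answer: 6 19 23 15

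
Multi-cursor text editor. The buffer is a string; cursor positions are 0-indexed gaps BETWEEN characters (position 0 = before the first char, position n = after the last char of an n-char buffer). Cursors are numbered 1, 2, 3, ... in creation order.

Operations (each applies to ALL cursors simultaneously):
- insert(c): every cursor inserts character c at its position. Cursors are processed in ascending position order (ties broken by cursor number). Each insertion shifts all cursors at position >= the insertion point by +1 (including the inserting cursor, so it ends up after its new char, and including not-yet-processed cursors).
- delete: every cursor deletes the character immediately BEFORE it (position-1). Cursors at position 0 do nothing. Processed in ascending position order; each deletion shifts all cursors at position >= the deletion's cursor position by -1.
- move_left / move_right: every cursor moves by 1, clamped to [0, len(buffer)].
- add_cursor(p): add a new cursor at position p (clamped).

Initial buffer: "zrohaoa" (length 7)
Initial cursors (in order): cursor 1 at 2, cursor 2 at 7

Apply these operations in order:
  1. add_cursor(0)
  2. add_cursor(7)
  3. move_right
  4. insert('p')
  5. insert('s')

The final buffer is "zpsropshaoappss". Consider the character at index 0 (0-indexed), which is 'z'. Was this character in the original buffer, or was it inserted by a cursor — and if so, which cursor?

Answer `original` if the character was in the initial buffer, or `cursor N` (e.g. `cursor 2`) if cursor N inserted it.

After op 1 (add_cursor(0)): buffer="zrohaoa" (len 7), cursors c3@0 c1@2 c2@7, authorship .......
After op 2 (add_cursor(7)): buffer="zrohaoa" (len 7), cursors c3@0 c1@2 c2@7 c4@7, authorship .......
After op 3 (move_right): buffer="zrohaoa" (len 7), cursors c3@1 c1@3 c2@7 c4@7, authorship .......
After op 4 (insert('p')): buffer="zprophaoapp" (len 11), cursors c3@2 c1@5 c2@11 c4@11, authorship .3..1....24
After op 5 (insert('s')): buffer="zpsropshaoappss" (len 15), cursors c3@3 c1@7 c2@15 c4@15, authorship .33..11....2424
Authorship (.=original, N=cursor N): . 3 3 . . 1 1 . . . . 2 4 2 4
Index 0: author = original

Answer: original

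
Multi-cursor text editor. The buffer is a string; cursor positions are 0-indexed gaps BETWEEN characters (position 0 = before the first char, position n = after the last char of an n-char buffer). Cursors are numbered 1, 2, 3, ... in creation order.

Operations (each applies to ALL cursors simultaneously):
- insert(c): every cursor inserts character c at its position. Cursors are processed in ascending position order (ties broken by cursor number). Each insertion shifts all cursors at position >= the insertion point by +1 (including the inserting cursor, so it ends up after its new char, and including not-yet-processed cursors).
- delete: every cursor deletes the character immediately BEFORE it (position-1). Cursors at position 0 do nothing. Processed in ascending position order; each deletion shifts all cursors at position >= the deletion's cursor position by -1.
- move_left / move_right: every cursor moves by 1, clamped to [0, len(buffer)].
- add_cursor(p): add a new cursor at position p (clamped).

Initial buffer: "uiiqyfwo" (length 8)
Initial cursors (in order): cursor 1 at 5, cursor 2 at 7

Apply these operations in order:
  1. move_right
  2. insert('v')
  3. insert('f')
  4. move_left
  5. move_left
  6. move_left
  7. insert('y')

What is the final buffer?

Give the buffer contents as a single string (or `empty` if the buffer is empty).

After op 1 (move_right): buffer="uiiqyfwo" (len 8), cursors c1@6 c2@8, authorship ........
After op 2 (insert('v')): buffer="uiiqyfvwov" (len 10), cursors c1@7 c2@10, authorship ......1..2
After op 3 (insert('f')): buffer="uiiqyfvfwovf" (len 12), cursors c1@8 c2@12, authorship ......11..22
After op 4 (move_left): buffer="uiiqyfvfwovf" (len 12), cursors c1@7 c2@11, authorship ......11..22
After op 5 (move_left): buffer="uiiqyfvfwovf" (len 12), cursors c1@6 c2@10, authorship ......11..22
After op 6 (move_left): buffer="uiiqyfvfwovf" (len 12), cursors c1@5 c2@9, authorship ......11..22
After op 7 (insert('y')): buffer="uiiqyyfvfwyovf" (len 14), cursors c1@6 c2@11, authorship .....1.11.2.22

Answer: uiiqyyfvfwyovf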